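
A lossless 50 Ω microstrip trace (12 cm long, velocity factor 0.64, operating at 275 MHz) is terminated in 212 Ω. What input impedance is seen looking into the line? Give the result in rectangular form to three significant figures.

Z_in ≈ 14.9 − j24.8 Ω

λ = v/f = 0.64·c / 275 MHz = 0.698 m
βl = 2π·l/λ = 2π × 0.172 = 61.9°
tan(βl) = tan(61.9°) = 1.87
Z_in = Z_0·(Z_L + jZ_0·tanβl)/(Z_0 + jZ_L·tanβl)
     = 50·(212 + j93.5)/(50 + j397)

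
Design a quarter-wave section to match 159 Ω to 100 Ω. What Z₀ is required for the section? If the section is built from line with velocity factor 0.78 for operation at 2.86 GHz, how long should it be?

Z_qwt ≈ 126 Ω; length ≈ 2.05 cm

Z_qwt = √(Z_0·R_L) = √(100 × 159) = √15900
λ = 0.78·c/f = 0.0818 m, so l = λ/4 = 0.0205 m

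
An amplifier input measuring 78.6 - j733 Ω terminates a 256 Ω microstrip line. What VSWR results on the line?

Γ = (Z_L − Z_0)/(Z_L + Z_0) = (-177.4 − j733)/(334.6 − j733)
|Γ| = 754/806 = 0.936
VSWR = (1 + |Γ|)/(1 − |Γ|) = 1.94/0.064

VSWR ≈ 30.2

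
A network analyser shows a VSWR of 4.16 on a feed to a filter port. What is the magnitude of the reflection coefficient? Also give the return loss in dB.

|Γ| = (S − 1)/(S + 1) = (4.16 − 1)/(4.16 + 1) = 3.16/5.16
RL = −20·log₁₀|Γ| = −20·log₁₀(0.612)

|Γ| ≈ 0.612; return loss ≈ 4.26 dB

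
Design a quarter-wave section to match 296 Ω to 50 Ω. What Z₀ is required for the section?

Z_qwt ≈ 122 Ω

Z_qwt = √(Z_0·R_L) = √(50 × 296) = √14800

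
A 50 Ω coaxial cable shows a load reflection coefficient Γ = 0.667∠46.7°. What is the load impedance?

Z_L ≈ 52.4 + j91.6 Ω

Z_L = Z_0·(1 + Γ)/(1 − Γ) = 50·(1.46 + j0.485)/(0.543 − j0.485)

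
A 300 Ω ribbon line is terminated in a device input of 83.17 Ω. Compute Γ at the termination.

Γ = -0.566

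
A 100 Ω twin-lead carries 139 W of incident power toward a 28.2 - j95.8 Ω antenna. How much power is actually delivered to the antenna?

P_delivered ≈ 61.2 W

|Γ| = |(-71.8 − j95.8)/(128.2 − j95.8)| = 0.748
|Γ|² = 0.56
P_refl = |Γ|²·P_inc = 77.8 W, P_del = (1 − |Γ|²)·P_inc = 61.2 W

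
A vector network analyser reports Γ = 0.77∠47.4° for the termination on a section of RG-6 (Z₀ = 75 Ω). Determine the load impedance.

Z_L = Z_0·(1 + Γ)/(1 − Γ) = 75·(1.52 + j0.567)/(0.479 − j0.567)

Z_L ≈ 55.5 + j154 Ω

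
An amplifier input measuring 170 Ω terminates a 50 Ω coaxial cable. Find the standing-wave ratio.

VSWR ≈ 3.4

Γ = (170 − 50)/(170 + 50) = 0.545
VSWR = (1 + 0.545)/(1 − 0.545)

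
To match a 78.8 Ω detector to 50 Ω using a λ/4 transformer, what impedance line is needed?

Z_qwt ≈ 62.8 Ω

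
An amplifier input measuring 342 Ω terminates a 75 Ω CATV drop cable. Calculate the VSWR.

VSWR ≈ 4.56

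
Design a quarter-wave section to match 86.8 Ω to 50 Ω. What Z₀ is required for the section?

Z_qwt ≈ 65.9 Ω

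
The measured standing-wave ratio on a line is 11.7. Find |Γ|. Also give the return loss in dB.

|Γ| = (S − 1)/(S + 1) = (11.7 − 1)/(11.7 + 1) = 10.7/12.7
RL = −20·log₁₀|Γ| = −20·log₁₀(0.843)

|Γ| ≈ 0.843; return loss ≈ 1.49 dB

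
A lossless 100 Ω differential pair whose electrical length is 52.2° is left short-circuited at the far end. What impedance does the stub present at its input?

tan(βl) = 1.29
For a short-circuited stub, Z_in = jZ_0·tan(βl)

Z_in ≈ +j129 Ω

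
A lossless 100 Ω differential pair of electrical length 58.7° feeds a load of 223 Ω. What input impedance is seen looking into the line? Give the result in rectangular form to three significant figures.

tan(βl) = tan(58.7°) = 1.64
Z_in = Z_0·(Z_L + jZ_0·tanβl)/(Z_0 + jZ_L·tanβl)
     = 100·(223 + j164)/(100 + j367)

Z_in ≈ 57.2 − j45.2 Ω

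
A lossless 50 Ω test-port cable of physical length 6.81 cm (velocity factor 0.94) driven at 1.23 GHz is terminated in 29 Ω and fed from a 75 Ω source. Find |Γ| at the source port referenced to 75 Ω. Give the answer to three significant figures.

λ = v/f = 0.94·c / 1.23 GHz = 0.229 m
βl = 2π·l/λ = 2π × 0.297 = 107°
tan(βl) = -3.28
Z_in = Z_0·(Z_L + jZ_0·tanβl)/(Z_0 + jZ_L·tanβl) = 73.9 − j23.5 Ω
Γ_s = (Z_in − Z_s)/(Z_in + Z_s) = (-1.15 − j23.5)/(149 − j23.5), |Γ_s| = 0.156

|Γ| ≈ 0.156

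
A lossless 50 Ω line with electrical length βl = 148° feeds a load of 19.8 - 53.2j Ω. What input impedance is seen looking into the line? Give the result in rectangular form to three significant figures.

Z_in ≈ 159 − j135 Ω

tan(βl) = tan(148°) = -0.625
Z_in = Z_0·(Z_L + jZ_0·tanβl)/(Z_0 + jZ_L·tanβl)
     = 50·(19.8 − j84.4)/(16.8 − j12.4)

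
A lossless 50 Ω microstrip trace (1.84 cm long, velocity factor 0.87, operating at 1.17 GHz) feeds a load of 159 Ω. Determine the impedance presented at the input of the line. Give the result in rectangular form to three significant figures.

λ = v/f = 0.87·c / 1.17 GHz = 0.223 m
βl = 2π·l/λ = 2π × 0.0825 = 29.7°
tan(βl) = tan(29.7°) = 0.57
Z_in = Z_0·(Z_L + jZ_0·tanβl)/(Z_0 + jZ_L·tanβl)
     = 50·(159 + j28.5)/(50 + j90.7)

Z_in ≈ 49.1 − j60.6 Ω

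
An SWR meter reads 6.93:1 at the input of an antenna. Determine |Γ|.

|Γ| ≈ 0.748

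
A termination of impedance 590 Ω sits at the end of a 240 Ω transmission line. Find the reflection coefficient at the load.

Γ = 0.422

Γ = (Z_L − Z_0)/(Z_L + Z_0) = (590 − 240)/(590 + 240) = 350/830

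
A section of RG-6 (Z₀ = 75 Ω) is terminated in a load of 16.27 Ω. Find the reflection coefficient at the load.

Γ = (Z_L − Z_0)/(Z_L + Z_0) = (16.27 − 75)/(16.27 + 75) = -58.73/91.27

Γ = -0.643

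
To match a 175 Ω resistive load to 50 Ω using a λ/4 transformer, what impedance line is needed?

Z_qwt ≈ 93.5 Ω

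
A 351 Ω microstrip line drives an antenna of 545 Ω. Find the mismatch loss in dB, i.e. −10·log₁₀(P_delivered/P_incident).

mismatch loss ≈ 0.209 dB

Γ = (545 − 351)/(545 + 351) = 0.217
|Γ|² = 0.0469, so P_del/P_inc = 1 − |Γ|² = 0.953
ML = −10·log₁₀(1 − |Γ|²)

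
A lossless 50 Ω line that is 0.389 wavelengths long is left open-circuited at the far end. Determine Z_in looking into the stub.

Z_in ≈ +j59.7 Ω

βl = 2π × 0.389 = 140°
tan(βl) = -0.838
For an open-circuited stub, Z_in = −jZ_0·cot(βl) = −jZ_0/tan(βl)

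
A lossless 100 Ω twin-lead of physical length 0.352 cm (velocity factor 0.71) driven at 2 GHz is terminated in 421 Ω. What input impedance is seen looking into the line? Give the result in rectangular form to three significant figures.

Z_in ≈ 246 − j197 Ω

λ = v/f = 0.71·c / 2 GHz = 0.106 m
βl = 2π·l/λ = 2π × 0.0331 = 11.9°
tan(βl) = tan(11.9°) = 0.211
Z_in = Z_0·(Z_L + jZ_0·tanβl)/(Z_0 + jZ_L·tanβl)
     = 100·(421 + j21.1)/(100 + j88.7)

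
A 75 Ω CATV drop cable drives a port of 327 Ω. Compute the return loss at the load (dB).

RL ≈ 4.06 dB

Γ = (327 − 75)/(327 + 75) = 0.627
RL = −20·log₁₀|Γ| = −20·log₁₀(0.627)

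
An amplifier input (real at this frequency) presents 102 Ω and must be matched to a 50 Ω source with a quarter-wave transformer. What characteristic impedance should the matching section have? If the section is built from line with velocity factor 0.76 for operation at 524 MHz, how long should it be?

Z_qwt = √(Z_0·R_L) = √(50 × 102) = √5100
λ = 0.76·c/f = 0.435 m, so l = λ/4 = 0.109 m

Z_qwt ≈ 71.4 Ω; length ≈ 10.9 cm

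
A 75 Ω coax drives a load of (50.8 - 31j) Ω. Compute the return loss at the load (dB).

RL ≈ 10.4 dB

Γ = (-24.2 − j31)/(125.8 − j31), |Γ| = 0.304
RL = −20·log₁₀|Γ| = −20·log₁₀(0.304)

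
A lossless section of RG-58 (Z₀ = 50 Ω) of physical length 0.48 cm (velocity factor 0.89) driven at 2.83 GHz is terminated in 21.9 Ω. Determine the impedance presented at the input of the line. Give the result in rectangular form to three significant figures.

λ = v/f = 0.89·c / 2.83 GHz = 0.0943 m
βl = 2π·l/λ = 2π × 0.0509 = 18.3°
tan(βl) = tan(18.3°) = 0.331
Z_in = Z_0·(Z_L + jZ_0·tanβl)/(Z_0 + jZ_L·tanβl)
     = 50·(21.9 + j16.6)/(50 + j7.25)

Z_in ≈ 23.8 + j13.1 Ω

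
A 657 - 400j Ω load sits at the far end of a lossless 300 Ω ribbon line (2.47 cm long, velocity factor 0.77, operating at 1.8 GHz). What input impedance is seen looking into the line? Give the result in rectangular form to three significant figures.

λ = v/f = 0.77·c / 1.8 GHz = 0.128 m
βl = 2π·l/λ = 2π × 0.192 = 69.3°
tan(βl) = tan(69.3°) = 2.64
Z_in = Z_0·(Z_L + jZ_0·tanβl)/(Z_0 + jZ_L·tanβl)
     = 300·(657 + j393)/(1360 + j1740)

Z_in ≈ 97.2 − j37.5 Ω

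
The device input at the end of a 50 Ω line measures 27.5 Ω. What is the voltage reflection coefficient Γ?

Γ = -0.29

Γ = (Z_L − Z_0)/(Z_L + Z_0) = (27.5 − 50)/(27.5 + 50) = -22.5/77.5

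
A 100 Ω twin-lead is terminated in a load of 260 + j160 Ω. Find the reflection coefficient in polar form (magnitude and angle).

Γ ≈ 0.574 ∠ 21°

Γ = (Z_L − Z_0)/(Z_L + Z_0) = (160 + j160)/(360 + j160)
|Γ| = 226/394 = 0.574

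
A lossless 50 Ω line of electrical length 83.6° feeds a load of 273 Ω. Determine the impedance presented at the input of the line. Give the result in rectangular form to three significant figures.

Z_in ≈ 9.27 − j5.42 Ω

tan(βl) = tan(83.6°) = 8.92
Z_in = Z_0·(Z_L + jZ_0·tanβl)/(Z_0 + jZ_L·tanβl)
     = 50·(273 + j446)/(50 + j2430)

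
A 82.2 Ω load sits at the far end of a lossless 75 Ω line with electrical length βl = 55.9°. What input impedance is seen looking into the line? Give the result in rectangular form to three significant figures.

Z_in ≈ 72.2 − j6.16 Ω

tan(βl) = tan(55.9°) = 1.48
Z_in = Z_0·(Z_L + jZ_0·tanβl)/(Z_0 + jZ_L·tanβl)
     = 75·(82.2 + j111)/(75 + j121)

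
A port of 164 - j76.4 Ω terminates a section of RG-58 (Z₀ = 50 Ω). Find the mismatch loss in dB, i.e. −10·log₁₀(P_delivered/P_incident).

Γ = (114 − j76.4)/(214 − j76.4), |Γ| = 0.604
|Γ|² = 0.365, so P_del/P_inc = 1 − |Γ|² = 0.635
ML = −10·log₁₀(1 − |Γ|²)

mismatch loss ≈ 1.97 dB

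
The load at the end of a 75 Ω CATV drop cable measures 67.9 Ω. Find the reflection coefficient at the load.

Γ = -0.0497

Γ = (Z_L − Z_0)/(Z_L + Z_0) = (67.9 − 75)/(67.9 + 75) = -7.1/142.9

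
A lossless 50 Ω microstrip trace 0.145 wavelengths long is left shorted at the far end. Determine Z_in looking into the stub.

Z_in ≈ +j64.5 Ω

βl = 2π × 0.145 = 52.2°
tan(βl) = 1.29
For a shorted stub, Z_in = jZ_0·tan(βl)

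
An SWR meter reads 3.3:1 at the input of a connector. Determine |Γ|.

|Γ| ≈ 0.535

|Γ| = (S − 1)/(S + 1) = (3.3 − 1)/(3.3 + 1) = 2.3/4.3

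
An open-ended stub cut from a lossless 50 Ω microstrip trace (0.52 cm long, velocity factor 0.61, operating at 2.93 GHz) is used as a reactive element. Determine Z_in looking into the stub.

λ = v/f = 0.61·c / 2.93 GHz = 0.0625 m
βl = 2π·l/λ = 2π × 0.0833 = 30°
tan(βl) = 0.577
For an open-ended stub, Z_in = −jZ_0·cot(βl) = −jZ_0/tan(βl)

Z_in ≈ −j86.7 Ω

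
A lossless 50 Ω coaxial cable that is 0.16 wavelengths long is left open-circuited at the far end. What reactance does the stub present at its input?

X_in ≈ -31.7 Ω (capacitive)

βl = 2π × 0.16 = 57.6°
tan(βl) = 1.58
For an open-circuited stub, Z_in = −jZ_0·cot(βl) = −jZ_0/tan(βl)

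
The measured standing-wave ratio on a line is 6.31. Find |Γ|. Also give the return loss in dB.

|Γ| = (S − 1)/(S + 1) = (6.31 − 1)/(6.31 + 1) = 5.31/7.31
RL = −20·log₁₀|Γ| = −20·log₁₀(0.726)

|Γ| ≈ 0.726; return loss ≈ 2.78 dB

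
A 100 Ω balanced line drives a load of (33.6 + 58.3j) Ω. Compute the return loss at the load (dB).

RL ≈ 4.35 dB

Γ = (-66.4 + j58.3)/(133.6 + j58.3), |Γ| = 0.606
RL = −20·log₁₀|Γ| = −20·log₁₀(0.606)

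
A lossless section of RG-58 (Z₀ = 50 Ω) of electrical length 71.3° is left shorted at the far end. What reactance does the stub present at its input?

X_in ≈ 148 Ω (inductive)

tan(βl) = 2.95
For a shorted stub, Z_in = jZ_0·tan(βl)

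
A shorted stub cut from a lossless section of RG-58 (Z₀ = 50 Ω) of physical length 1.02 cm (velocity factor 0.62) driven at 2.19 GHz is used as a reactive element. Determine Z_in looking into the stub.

Z_in ≈ +j47 Ω

λ = v/f = 0.62·c / 2.19 GHz = 0.0849 m
βl = 2π·l/λ = 2π × 0.12 = 43.2°
tan(βl) = 0.94
For a shorted stub, Z_in = jZ_0·tan(βl)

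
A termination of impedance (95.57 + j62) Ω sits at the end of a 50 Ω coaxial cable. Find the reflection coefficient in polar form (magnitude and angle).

Γ = (Z_L − Z_0)/(Z_L + Z_0) = (45.57 + j62)/(145.6 + j62)
|Γ| = 76.9/158 = 0.486

Γ ≈ 0.486 ∠ 30.6°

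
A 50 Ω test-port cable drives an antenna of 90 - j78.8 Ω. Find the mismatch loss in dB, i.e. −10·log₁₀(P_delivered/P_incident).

mismatch loss ≈ 1.57 dB

Γ = (40 − j78.8)/(140 − j78.8), |Γ| = 0.55
|Γ|² = 0.303, so P_del/P_inc = 1 − |Γ|² = 0.697
ML = −10·log₁₀(1 − |Γ|²)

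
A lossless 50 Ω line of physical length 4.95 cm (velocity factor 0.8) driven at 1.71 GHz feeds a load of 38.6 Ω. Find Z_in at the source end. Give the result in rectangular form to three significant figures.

Z_in ≈ 52 − j13.1 Ω

λ = v/f = 0.8·c / 1.71 GHz = 0.14 m
βl = 2π·l/λ = 2π × 0.353 = 127°
tan(βl) = tan(127°) = -1.33
Z_in = Z_0·(Z_L + jZ_0·tanβl)/(Z_0 + jZ_L·tanβl)
     = 50·(38.6 − j66.4)/(50 − j51.3)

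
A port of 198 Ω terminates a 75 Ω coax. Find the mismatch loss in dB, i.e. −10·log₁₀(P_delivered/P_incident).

Γ = (198 − 75)/(198 + 75) = 0.451
|Γ|² = 0.203, so P_del/P_inc = 1 − |Γ|² = 0.797
ML = −10·log₁₀(1 − |Γ|²)

mismatch loss ≈ 0.985 dB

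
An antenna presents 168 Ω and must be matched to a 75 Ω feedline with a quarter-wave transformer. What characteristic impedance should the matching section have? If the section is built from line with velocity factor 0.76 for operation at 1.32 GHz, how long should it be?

Z_qwt ≈ 112 Ω; length ≈ 4.32 cm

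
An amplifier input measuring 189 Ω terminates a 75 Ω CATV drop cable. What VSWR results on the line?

Γ = (189 − 75)/(189 + 75) = 0.432
VSWR = (1 + 0.432)/(1 − 0.432)

VSWR ≈ 2.52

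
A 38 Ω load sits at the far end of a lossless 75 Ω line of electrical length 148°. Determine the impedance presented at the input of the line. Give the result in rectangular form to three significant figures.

tan(βl) = tan(148°) = -0.625
Z_in = Z_0·(Z_L + jZ_0·tanβl)/(Z_0 + jZ_L·tanβl)
     = 75·(38 − j46.9)/(75 − j23.7)

Z_in ≈ 48 − j31.7 Ω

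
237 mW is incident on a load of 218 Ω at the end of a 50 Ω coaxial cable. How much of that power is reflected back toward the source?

P_reflected ≈ 93.1 mW

Γ = (218 − 50)/(218 + 50) = 0.627
|Γ|² = 0.393
P_refl = |Γ|²·P_inc = 93.1 mW, P_del = (1 − |Γ|²)·P_inc = 144 mW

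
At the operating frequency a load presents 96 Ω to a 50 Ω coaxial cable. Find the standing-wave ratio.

VSWR ≈ 1.92

For a purely resistive load, VSWR = R_L/Z_0 or Z_0/R_L (whichever > 1) = 96/50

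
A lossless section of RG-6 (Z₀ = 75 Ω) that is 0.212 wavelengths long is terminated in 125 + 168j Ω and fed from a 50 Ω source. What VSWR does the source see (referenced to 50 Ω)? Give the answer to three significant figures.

βl = 2π × 0.212 = 76.3°
tan(βl) = 4.11
Z_in = Z_0·(Z_L + jZ_0·tanβl)/(Z_0 + jZ_L·tanβl) = 19.6 − j41.7 Ω
Γ_s = (Z_in − Z_s)/(Z_in + Z_s) = (-30.4 − j41.7)/(69.6 − j41.7), |Γ_s| = 0.636
VSWR = (1 + |Γ_s|)/(1 − |Γ_s|)

VSWR ≈ 4.5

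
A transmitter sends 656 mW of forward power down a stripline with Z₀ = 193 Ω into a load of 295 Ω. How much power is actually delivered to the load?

Γ = (295 − 193)/(295 + 193) = 0.209
|Γ|² = 0.0437
P_refl = |Γ|²·P_inc = 28.7 mW, P_del = (1 − |Γ|²)·P_inc = 627 mW

P_delivered ≈ 627 mW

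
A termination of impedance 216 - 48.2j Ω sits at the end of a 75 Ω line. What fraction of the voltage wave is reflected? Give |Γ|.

Γ = (Z_L − Z_0)/(Z_L + Z_0) = (141 − j48.2)/(291 − j48.2)
|Γ| = 149/295

|Γ| ≈ 0.505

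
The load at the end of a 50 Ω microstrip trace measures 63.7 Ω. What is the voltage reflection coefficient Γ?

Γ = 0.12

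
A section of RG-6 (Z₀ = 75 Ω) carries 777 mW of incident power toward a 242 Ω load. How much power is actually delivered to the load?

P_delivered ≈ 561 mW

Γ = (242 − 75)/(242 + 75) = 0.527
|Γ|² = 0.278
P_refl = |Γ|²·P_inc = 216 mW, P_del = (1 − |Γ|²)·P_inc = 561 mW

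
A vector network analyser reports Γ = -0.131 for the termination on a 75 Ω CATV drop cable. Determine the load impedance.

Z_L = Z_0·(1 + Γ)/(1 − Γ) = 75·(0.869)/(1.13)

Z_L ≈ 57.6 Ω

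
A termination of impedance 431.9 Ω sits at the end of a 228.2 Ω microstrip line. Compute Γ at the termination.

Γ = 0.309

Γ = (Z_L − Z_0)/(Z_L + Z_0) = (431.9 − 228.2)/(431.9 + 228.2) = 203.7/660.1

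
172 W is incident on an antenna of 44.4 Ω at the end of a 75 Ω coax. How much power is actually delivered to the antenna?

Γ = (44.4 − 75)/(44.4 + 75) = -0.256
|Γ|² = 0.0657
P_refl = |Γ|²·P_inc = 11.3 W, P_del = (1 − |Γ|²)·P_inc = 161 W

P_delivered ≈ 161 W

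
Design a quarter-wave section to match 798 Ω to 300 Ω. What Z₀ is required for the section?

Z_qwt ≈ 489 Ω

Z_qwt = √(Z_0·R_L) = √(300 × 798) = √239400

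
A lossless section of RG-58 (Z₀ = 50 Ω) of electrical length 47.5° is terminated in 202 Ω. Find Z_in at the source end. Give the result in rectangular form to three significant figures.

tan(βl) = tan(47.5°) = 1.09
Z_in = Z_0·(Z_L + jZ_0·tanβl)/(Z_0 + jZ_L·tanβl)
     = 50·(202 + j54.6)/(50 + j220)

Z_in ≈ 21.7 − j40.9 Ω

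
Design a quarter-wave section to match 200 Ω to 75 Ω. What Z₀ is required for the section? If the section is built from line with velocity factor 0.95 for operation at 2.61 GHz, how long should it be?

Z_qwt = √(Z_0·R_L) = √(75 × 200) = √15000
λ = 0.95·c/f = 0.109 m, so l = λ/4 = 0.0273 m

Z_qwt ≈ 122 Ω; length ≈ 2.73 cm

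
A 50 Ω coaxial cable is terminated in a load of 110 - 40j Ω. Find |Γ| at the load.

Γ = (Z_L − Z_0)/(Z_L + Z_0) = (60 − j40)/(160 − j40)
|Γ| = 72.1/165

|Γ| ≈ 0.437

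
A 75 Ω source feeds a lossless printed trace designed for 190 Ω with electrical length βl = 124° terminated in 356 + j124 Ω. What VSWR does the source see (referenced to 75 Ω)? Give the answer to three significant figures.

VSWR ≈ 2.05

tan(βl) = -1.48
Z_in = Z_0·(Z_L + jZ_0·tanβl)/(Z_0 + jZ_L·tanβl) = 98.2 + j58.6 Ω
Γ_s = (Z_in − Z_s)/(Z_in + Z_s) = (23.2 + j58.6)/(173 + j58.6), |Γ_s| = 0.345
VSWR = (1 + |Γ_s|)/(1 − |Γ_s|)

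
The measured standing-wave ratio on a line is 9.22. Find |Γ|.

|Γ| ≈ 0.804

|Γ| = (S − 1)/(S + 1) = (9.22 − 1)/(9.22 + 1) = 8.22/10.2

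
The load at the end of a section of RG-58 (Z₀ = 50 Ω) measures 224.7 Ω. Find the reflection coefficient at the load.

Γ = (Z_L − Z_0)/(Z_L + Z_0) = (224.7 − 50)/(224.7 + 50) = 174.7/274.7

Γ = 0.636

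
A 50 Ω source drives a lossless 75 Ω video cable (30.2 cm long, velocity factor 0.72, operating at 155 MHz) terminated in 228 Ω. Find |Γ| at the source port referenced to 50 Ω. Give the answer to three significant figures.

|Γ| ≈ 0.366

λ = v/f = 0.72·c / 155 MHz = 1.39 m
βl = 2π·l/λ = 2π × 0.217 = 78°
tan(βl) = 4.71
Z_in = Z_0·(Z_L + jZ_0·tanβl)/(Z_0 + jZ_L·tanβl) = 25.7 − j14.1 Ω
Γ_s = (Z_in − Z_s)/(Z_in + Z_s) = (-24.3 − j14.1)/(75.7 − j14.1), |Γ_s| = 0.366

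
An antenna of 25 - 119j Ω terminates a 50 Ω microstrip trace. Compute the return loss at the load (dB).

Γ = (-25 − j119)/(75 − j119), |Γ| = 0.864
RL = −20·log₁₀|Γ| = −20·log₁₀(0.864)

RL ≈ 1.27 dB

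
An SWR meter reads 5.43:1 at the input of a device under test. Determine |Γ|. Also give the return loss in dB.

|Γ| ≈ 0.689; return loss ≈ 3.24 dB

|Γ| = (S − 1)/(S + 1) = (5.43 − 1)/(5.43 + 1) = 4.43/6.43
RL = −20·log₁₀|Γ| = −20·log₁₀(0.689)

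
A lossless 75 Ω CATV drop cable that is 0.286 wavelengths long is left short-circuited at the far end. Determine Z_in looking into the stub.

βl = 2π × 0.286 = 103°
tan(βl) = -4.35
For a short-circuited stub, Z_in = jZ_0·tan(βl)

Z_in ≈ −j326 Ω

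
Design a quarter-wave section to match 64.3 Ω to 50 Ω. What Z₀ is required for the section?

Z_qwt = √(Z_0·R_L) = √(50 × 64.3) = √3215

Z_qwt ≈ 56.7 Ω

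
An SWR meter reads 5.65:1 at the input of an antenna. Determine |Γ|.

|Γ| = (S − 1)/(S + 1) = (5.65 − 1)/(5.65 + 1) = 4.65/6.65

|Γ| ≈ 0.699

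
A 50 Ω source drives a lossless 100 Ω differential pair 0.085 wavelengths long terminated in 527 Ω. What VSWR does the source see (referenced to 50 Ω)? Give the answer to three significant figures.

VSWR ≈ 8.54

βl = 2π × 0.085 = 30.6°
tan(βl) = 0.591
Z_in = Z_0·(Z_L + jZ_0·tanβl)/(Z_0 + jZ_L·tanβl) = 66.4 − j148 Ω
Γ_s = (Z_in − Z_s)/(Z_in + Z_s) = (16.4 − j148)/(116 − j148), |Γ_s| = 0.79
VSWR = (1 + |Γ_s|)/(1 − |Γ_s|)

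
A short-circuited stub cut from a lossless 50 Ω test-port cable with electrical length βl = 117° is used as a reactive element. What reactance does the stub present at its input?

tan(βl) = -1.96
For a short-circuited stub, Z_in = jZ_0·tan(βl)

X_in ≈ -98.1 Ω (capacitive)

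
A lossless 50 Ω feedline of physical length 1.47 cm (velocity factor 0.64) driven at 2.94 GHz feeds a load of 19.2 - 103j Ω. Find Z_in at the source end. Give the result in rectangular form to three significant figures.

Z_in ≈ 3.88 + j14.5 Ω

λ = v/f = 0.64·c / 2.94 GHz = 0.0653 m
βl = 2π·l/λ = 2π × 0.225 = 81°
tan(βl) = tan(81°) = 6.34
Z_in = Z_0·(Z_L + jZ_0·tanβl)/(Z_0 + jZ_L·tanβl)
     = 50·(19.2 + j214)/(703 + j122)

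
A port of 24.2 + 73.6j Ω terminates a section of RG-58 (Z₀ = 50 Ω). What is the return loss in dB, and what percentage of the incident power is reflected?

RL ≈ 2.54 dB; 55.7% of incident power reflected

Γ = (-25.8 + j73.6)/(74.2 + j73.6), |Γ| = 0.746
RL = −20·log₁₀(0.746) = 2.54 dB
P_refl/P_inc = |Γ|² = 0.557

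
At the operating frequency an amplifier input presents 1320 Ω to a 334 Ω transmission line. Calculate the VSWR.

Γ = (1320 − 334)/(1320 + 334) = 0.596
VSWR = (1 + 0.596)/(1 − 0.596)

VSWR ≈ 3.95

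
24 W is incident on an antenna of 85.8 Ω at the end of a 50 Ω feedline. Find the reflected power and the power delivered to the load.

Γ = (85.8 − 50)/(85.8 + 50) = 0.264
|Γ|² = 0.0695
P_refl = |Γ|²·P_inc = 1.67 W, P_del = (1 − |Γ|²)·P_inc = 22.3 W

P_reflected ≈ 1.67 W; P_delivered ≈ 22.3 W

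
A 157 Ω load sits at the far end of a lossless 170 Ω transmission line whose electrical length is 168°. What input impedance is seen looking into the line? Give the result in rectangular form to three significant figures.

tan(βl) = tan(168°) = -0.213
Z_in = Z_0·(Z_L + jZ_0·tanβl)/(Z_0 + jZ_L·tanβl)
     = 170·(157 − j36.1)/(170 − j33.4)

Z_in ≈ 158 − j5.12 Ω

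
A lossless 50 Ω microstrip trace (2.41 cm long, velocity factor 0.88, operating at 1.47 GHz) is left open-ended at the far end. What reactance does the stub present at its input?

X_in ≈ -44.5 Ω (capacitive)

λ = v/f = 0.88·c / 1.47 GHz = 0.18 m
βl = 2π·l/λ = 2π × 0.134 = 48.3°
tan(βl) = 1.12
For an open-ended stub, Z_in = −jZ_0·cot(βl) = −jZ_0/tan(βl)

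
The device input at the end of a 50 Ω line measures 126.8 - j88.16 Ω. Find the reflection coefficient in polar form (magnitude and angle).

Γ = (Z_L − Z_0)/(Z_L + Z_0) = (76.8 − j88.16)/(176.8 − j88.16)
|Γ| = 117/198 = 0.592

Γ ≈ 0.592 ∠ -22.4°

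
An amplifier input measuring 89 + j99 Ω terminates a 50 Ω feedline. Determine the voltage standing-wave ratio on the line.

VSWR ≈ 4.31

Γ = (Z_L − Z_0)/(Z_L + Z_0) = (39 + j99)/(139 + j99)
|Γ| = 106/171 = 0.624
VSWR = (1 + |Γ|)/(1 − |Γ|) = 1.62/0.376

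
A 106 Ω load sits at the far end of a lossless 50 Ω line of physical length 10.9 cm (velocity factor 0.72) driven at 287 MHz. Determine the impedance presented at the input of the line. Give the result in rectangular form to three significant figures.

Z_in ≈ 33.4 − j26.6 Ω

λ = v/f = 0.72·c / 287 MHz = 0.753 m
βl = 2π·l/λ = 2π × 0.145 = 52.1°
tan(βl) = tan(52.1°) = 1.29
Z_in = Z_0·(Z_L + jZ_0·tanβl)/(Z_0 + jZ_L·tanβl)
     = 50·(106 + j64.3)/(50 + j136)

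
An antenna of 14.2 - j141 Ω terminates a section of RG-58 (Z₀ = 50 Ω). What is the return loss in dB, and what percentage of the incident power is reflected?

Γ = (-35.8 − j141)/(64.2 − j141), |Γ| = 0.939
RL = −20·log₁₀(0.939) = 0.547 dB
P_refl/P_inc = |Γ|² = 0.882

RL ≈ 0.547 dB; 88.2% of incident power reflected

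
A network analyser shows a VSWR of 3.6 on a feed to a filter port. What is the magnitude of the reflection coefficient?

|Γ| = (S − 1)/(S + 1) = (3.6 − 1)/(3.6 + 1) = 2.6/4.6

|Γ| ≈ 0.565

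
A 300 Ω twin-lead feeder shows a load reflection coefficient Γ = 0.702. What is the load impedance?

Z_L ≈ 1710 Ω

Z_L = Z_0·(1 + Γ)/(1 − Γ) = 300·(1.7)/(0.298)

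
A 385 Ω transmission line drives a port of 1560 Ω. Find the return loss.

RL ≈ 4.38 dB

Γ = (1560 − 385)/(1560 + 385) = 0.604
RL = −20·log₁₀|Γ| = −20·log₁₀(0.604)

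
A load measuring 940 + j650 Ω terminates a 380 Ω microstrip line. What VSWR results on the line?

Γ = (Z_L − Z_0)/(Z_L + Z_0) = (560 + j650)/(1320 + j650)
|Γ| = 858/1470 = 0.583
VSWR = (1 + |Γ|)/(1 − |Γ|) = 1.58/0.417

VSWR ≈ 3.8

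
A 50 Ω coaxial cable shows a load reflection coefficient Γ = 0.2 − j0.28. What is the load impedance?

Z_L = Z_0·(1 + Γ)/(1 − Γ) = 50·(1.2 − j0.28)/(0.8 + j0.28)

Z_L ≈ 61.4 − j39 Ω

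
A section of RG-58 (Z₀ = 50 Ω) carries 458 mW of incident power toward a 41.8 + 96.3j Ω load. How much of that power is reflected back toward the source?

|Γ| = |(-8.2 + j96.3)/(91.8 + j96.3)| = 0.726
|Γ|² = 0.528
P_refl = |Γ|²·P_inc = 242 mW, P_del = (1 − |Γ|²)·P_inc = 216 mW

P_reflected ≈ 242 mW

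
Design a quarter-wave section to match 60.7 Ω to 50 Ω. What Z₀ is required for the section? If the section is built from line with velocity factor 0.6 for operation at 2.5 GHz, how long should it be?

Z_qwt = √(Z_0·R_L) = √(50 × 60.7) = √3035
λ = 0.6·c/f = 0.072 m, so l = λ/4 = 0.018 m

Z_qwt ≈ 55.1 Ω; length ≈ 1.8 cm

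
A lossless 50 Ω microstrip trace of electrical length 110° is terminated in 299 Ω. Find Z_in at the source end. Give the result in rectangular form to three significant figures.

tan(βl) = tan(110°) = -2.75
Z_in = Z_0·(Z_L + jZ_0·tanβl)/(Z_0 + jZ_L·tanβl)
     = 50·(299 − j137)/(50 − j821)

Z_in ≈ 9.43 + j17.6 Ω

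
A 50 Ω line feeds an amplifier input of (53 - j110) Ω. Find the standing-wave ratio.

Γ = (Z_L − Z_0)/(Z_L + Z_0) = (3 − j110)/(103 − j110)
|Γ| = 110/151 = 0.73
VSWR = (1 + |Γ|)/(1 − |Γ|) = 1.73/0.27

VSWR ≈ 6.41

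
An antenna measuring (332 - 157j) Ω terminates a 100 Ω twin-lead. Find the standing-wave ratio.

VSWR ≈ 4.12

Γ = (Z_L − Z_0)/(Z_L + Z_0) = (232 − j157)/(432 − j157)
|Γ| = 280/460 = 0.609
VSWR = (1 + |Γ|)/(1 − |Γ|) = 1.61/0.391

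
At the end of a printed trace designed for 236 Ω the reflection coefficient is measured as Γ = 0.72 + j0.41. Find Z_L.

Z_L = Z_0·(1 + Γ)/(1 − Γ) = 236·(1.72 + j0.41)/(0.28 − j0.41)

Z_L ≈ 300 + j785 Ω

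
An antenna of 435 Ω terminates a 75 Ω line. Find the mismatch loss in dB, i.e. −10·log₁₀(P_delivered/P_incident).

mismatch loss ≈ 3 dB

Γ = (435 − 75)/(435 + 75) = 0.706
|Γ|² = 0.498, so P_del/P_inc = 1 − |Γ|² = 0.502
ML = −10·log₁₀(1 − |Γ|²)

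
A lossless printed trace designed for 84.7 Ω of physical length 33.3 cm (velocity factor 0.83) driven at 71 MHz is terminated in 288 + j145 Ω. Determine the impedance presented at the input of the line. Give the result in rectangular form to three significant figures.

λ = v/f = 0.83·c / 71 MHz = 3.51 m
βl = 2π·l/λ = 2π × 0.095 = 34.2°
tan(βl) = tan(34.2°) = 0.679
Z_in = Z_0·(Z_L + jZ_0·tanβl)/(Z_0 + jZ_L·tanβl)
     = 84.7·(288 + j203)/(-13.8 + j196)

Z_in ≈ 78.5 − j130 Ω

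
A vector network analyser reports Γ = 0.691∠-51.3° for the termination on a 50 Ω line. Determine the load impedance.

Z_L = Z_0·(1 + Γ)/(1 − Γ) = 50·(1.43 − j0.539)/(0.568 + j0.539)

Z_L ≈ 42.6 − j87.9 Ω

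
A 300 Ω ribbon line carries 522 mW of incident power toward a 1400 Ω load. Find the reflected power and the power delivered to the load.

Γ = (1400 − 300)/(1400 + 300) = 0.647
|Γ|² = 0.419
P_refl = |Γ|²·P_inc = 219 mW, P_del = (1 − |Γ|²)·P_inc = 303 mW

P_reflected ≈ 219 mW; P_delivered ≈ 303 mW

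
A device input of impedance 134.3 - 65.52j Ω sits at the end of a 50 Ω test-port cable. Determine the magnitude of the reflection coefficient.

Γ = (Z_L − Z_0)/(Z_L + Z_0) = (84.3 − j65.52)/(184.3 − j65.52)
|Γ| = 107/196

|Γ| ≈ 0.546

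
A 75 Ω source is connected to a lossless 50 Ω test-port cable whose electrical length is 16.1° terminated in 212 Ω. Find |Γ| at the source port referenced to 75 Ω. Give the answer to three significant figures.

tan(βl) = 0.289
Z_in = Z_0·(Z_L + jZ_0·tanβl)/(Z_0 + jZ_L·tanβl) = 91.9 − j98.1 Ω
Γ_s = (Z_in − Z_s)/(Z_in + Z_s) = (16.9 − j98.1)/(167 − j98.1), |Γ_s| = 0.514

|Γ| ≈ 0.514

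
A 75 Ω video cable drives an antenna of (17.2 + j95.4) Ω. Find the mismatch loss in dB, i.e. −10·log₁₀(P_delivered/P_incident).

mismatch loss ≈ 5.33 dB

Γ = (-57.8 + j95.4)/(92.2 + j95.4), |Γ| = 0.841
|Γ|² = 0.707, so P_del/P_inc = 1 − |Γ|² = 0.293
ML = −10·log₁₀(1 − |Γ|²)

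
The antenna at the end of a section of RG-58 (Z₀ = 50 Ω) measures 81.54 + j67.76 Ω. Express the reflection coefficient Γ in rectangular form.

Γ = (Z_L − Z_0)/(Z_L + Z_0) = (31.54 + j67.76)/(131.5 + j67.76)

Γ ≈ 0.399 + j0.309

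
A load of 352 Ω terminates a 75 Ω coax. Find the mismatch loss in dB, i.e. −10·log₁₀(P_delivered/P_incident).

mismatch loss ≈ 2.37 dB

Γ = (352 − 75)/(352 + 75) = 0.649
|Γ|² = 0.421, so P_del/P_inc = 1 − |Γ|² = 0.579
ML = −10·log₁₀(1 − |Γ|²)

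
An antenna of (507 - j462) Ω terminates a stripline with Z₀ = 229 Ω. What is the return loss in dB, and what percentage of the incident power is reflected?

RL ≈ 4.15 dB; 38.5% of incident power reflected

Γ = (278 − j462)/(736 − j462), |Γ| = 0.62
RL = −20·log₁₀(0.62) = 4.15 dB
P_refl/P_inc = |Γ|² = 0.385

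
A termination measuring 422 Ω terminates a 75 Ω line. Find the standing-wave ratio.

VSWR ≈ 5.63

Γ = (422 − 75)/(422 + 75) = 0.698
VSWR = (1 + 0.698)/(1 − 0.698)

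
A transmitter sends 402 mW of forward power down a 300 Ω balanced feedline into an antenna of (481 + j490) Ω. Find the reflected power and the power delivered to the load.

P_reflected ≈ 129 mW; P_delivered ≈ 273 mW

|Γ| = |(181 + j490)/(781 + j490)| = 0.567
|Γ|² = 0.321
P_refl = |Γ|²·P_inc = 129 mW, P_del = (1 − |Γ|²)·P_inc = 273 mW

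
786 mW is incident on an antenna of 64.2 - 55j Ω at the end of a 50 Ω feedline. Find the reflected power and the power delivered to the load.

P_reflected ≈ 158 mW; P_delivered ≈ 628 mW

|Γ| = |(14.2 − j55)/(114.2 − j55)| = 0.448
|Γ|² = 0.201
P_refl = |Γ|²·P_inc = 158 mW, P_del = (1 − |Γ|²)·P_inc = 628 mW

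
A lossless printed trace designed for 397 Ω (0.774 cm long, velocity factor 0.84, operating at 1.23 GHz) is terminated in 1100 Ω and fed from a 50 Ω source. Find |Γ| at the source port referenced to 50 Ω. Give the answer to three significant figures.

|Γ| ≈ 0.909

λ = v/f = 0.84·c / 1.23 GHz = 0.205 m
βl = 2π·l/λ = 2π × 0.0378 = 13.6°
tan(βl) = 0.242
Z_in = Z_0·(Z_L + jZ_0·tanβl)/(Z_0 + jZ_L·tanβl) = 803 − j442 Ω
Γ_s = (Z_in − Z_s)/(Z_in + Z_s) = (753 − j442)/(853 − j442), |Γ_s| = 0.909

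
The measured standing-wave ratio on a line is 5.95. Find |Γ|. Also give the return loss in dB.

|Γ| ≈ 0.712; return loss ≈ 2.95 dB

|Γ| = (S − 1)/(S + 1) = (5.95 − 1)/(5.95 + 1) = 4.95/6.95
RL = −20·log₁₀|Γ| = −20·log₁₀(0.712)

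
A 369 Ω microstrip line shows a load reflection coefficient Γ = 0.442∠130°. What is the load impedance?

Z_L ≈ 168 + j142 Ω

Z_L = Z_0·(1 + Γ)/(1 − Γ) = 369·(0.716 + j0.339)/(1.28 − j0.339)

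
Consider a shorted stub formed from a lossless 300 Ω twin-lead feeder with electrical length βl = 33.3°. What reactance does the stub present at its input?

tan(βl) = 0.657
For a shorted stub, Z_in = jZ_0·tan(βl)

X_in ≈ 197 Ω (inductive)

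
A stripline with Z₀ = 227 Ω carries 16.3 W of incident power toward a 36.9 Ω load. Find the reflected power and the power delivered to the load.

Γ = (36.9 − 227)/(36.9 + 227) = -0.72
|Γ|² = 0.519
P_refl = |Γ|²·P_inc = 8.46 W, P_del = (1 − |Γ|²)·P_inc = 7.84 W

P_reflected ≈ 8.46 W; P_delivered ≈ 7.84 W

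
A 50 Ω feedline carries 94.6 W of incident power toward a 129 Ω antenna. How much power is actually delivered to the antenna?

Γ = (129 − 50)/(129 + 50) = 0.441
|Γ|² = 0.195
P_refl = |Γ|²·P_inc = 18.4 W, P_del = (1 − |Γ|²)·P_inc = 76.2 W

P_delivered ≈ 76.2 W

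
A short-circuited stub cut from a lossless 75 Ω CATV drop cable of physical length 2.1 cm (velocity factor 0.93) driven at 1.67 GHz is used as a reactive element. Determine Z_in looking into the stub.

λ = v/f = 0.93·c / 1.67 GHz = 0.167 m
βl = 2π·l/λ = 2π × 0.126 = 45.3°
tan(βl) = 1.01
For a short-circuited stub, Z_in = jZ_0·tan(βl)

Z_in ≈ +j75.7 Ω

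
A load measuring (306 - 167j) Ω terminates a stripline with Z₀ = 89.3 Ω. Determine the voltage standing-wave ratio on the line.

VSWR ≈ 4.52

Γ = (Z_L − Z_0)/(Z_L + Z_0) = (216.7 − j167)/(395.3 − j167)
|Γ| = 274/429 = 0.638
VSWR = (1 + |Γ|)/(1 − |Γ|) = 1.64/0.362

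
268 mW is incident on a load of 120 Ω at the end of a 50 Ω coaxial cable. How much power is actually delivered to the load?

Γ = (120 − 50)/(120 + 50) = 0.412
|Γ|² = 0.17
P_refl = |Γ|²·P_inc = 45.4 mW, P_del = (1 − |Γ|²)·P_inc = 223 mW

P_delivered ≈ 223 mW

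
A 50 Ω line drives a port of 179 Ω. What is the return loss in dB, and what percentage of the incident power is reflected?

RL ≈ 4.98 dB; 31.7% of incident power reflected

Γ = (179 − 50)/(179 + 50) = 0.563
RL = −20·log₁₀(0.563) = 4.98 dB
P_refl/P_inc = |Γ|² = 0.317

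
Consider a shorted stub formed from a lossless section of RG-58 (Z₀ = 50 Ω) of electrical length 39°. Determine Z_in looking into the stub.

tan(βl) = 0.81
For a shorted stub, Z_in = jZ_0·tan(βl)

Z_in ≈ +j40.5 Ω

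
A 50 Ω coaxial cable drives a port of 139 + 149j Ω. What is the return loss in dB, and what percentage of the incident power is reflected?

Γ = (89 + j149)/(189 + j149), |Γ| = 0.721
RL = −20·log₁₀(0.721) = 2.84 dB
P_refl/P_inc = |Γ|² = 0.52

RL ≈ 2.84 dB; 52% of incident power reflected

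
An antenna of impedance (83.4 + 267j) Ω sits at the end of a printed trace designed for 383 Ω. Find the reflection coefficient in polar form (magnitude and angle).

Γ ≈ 0.747 ∠ 109°

Γ = (Z_L − Z_0)/(Z_L + Z_0) = (-299.6 + j267)/(466.4 + j267)
|Γ| = 401/537 = 0.747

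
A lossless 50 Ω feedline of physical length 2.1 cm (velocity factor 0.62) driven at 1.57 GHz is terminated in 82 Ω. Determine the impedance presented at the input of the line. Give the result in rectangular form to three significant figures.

Z_in ≈ 34.7 − j14.2 Ω

λ = v/f = 0.62·c / 1.57 GHz = 0.118 m
βl = 2π·l/λ = 2π × 0.177 = 63.8°
tan(βl) = tan(63.8°) = 2.03
Z_in = Z_0·(Z_L + jZ_0·tanβl)/(Z_0 + jZ_L·tanβl)
     = 50·(82 + j102)/(50 + j167)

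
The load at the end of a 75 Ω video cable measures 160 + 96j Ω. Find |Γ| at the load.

|Γ| ≈ 0.505

Γ = (Z_L − Z_0)/(Z_L + Z_0) = (85 + j96)/(235 + j96)
|Γ| = 128/254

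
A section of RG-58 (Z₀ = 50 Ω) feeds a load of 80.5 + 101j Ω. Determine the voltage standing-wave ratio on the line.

VSWR ≈ 4.55

Γ = (Z_L − Z_0)/(Z_L + Z_0) = (30.5 + j101)/(130.5 + j101)
|Γ| = 106/165 = 0.639
VSWR = (1 + |Γ|)/(1 − |Γ|) = 1.64/0.361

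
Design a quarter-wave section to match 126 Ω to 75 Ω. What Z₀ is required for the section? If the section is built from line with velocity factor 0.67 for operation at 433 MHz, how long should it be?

Z_qwt = √(Z_0·R_L) = √(75 × 126) = √9450
λ = 0.67·c/f = 0.464 m, so l = λ/4 = 0.116 m

Z_qwt ≈ 97.2 Ω; length ≈ 11.6 cm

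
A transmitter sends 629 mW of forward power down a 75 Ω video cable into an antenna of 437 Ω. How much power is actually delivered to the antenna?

P_delivered ≈ 315 mW

Γ = (437 − 75)/(437 + 75) = 0.707
|Γ|² = 0.5
P_refl = |Γ|²·P_inc = 314 mW, P_del = (1 − |Γ|²)·P_inc = 315 mW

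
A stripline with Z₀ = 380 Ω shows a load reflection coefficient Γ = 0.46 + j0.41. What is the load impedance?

Z_L ≈ 513 + j678 Ω

Z_L = Z_0·(1 + Γ)/(1 − Γ) = 380·(1.46 + j0.41)/(0.54 − j0.41)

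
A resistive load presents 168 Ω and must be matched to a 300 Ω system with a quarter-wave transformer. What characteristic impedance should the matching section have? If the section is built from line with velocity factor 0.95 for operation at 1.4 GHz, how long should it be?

Z_qwt ≈ 224 Ω; length ≈ 5.09 cm

Z_qwt = √(Z_0·R_L) = √(300 × 168) = √50400
λ = 0.95·c/f = 0.204 m, so l = λ/4 = 0.0509 m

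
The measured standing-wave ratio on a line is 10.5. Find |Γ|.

|Γ| = (S − 1)/(S + 1) = (10.5 − 1)/(10.5 + 1) = 9.5/11.5

|Γ| ≈ 0.826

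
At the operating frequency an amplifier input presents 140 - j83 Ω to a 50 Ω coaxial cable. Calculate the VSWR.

VSWR ≈ 3.88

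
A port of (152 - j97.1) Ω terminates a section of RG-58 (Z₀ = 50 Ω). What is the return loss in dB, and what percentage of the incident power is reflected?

RL ≈ 4.04 dB; 39.5% of incident power reflected

Γ = (102 − j97.1)/(202 − j97.1), |Γ| = 0.628
RL = −20·log₁₀(0.628) = 4.04 dB
P_refl/P_inc = |Γ|² = 0.395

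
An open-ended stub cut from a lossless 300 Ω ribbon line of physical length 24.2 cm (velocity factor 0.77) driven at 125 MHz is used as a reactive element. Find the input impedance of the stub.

Z_in ≈ −j278 Ω

λ = v/f = 0.77·c / 125 MHz = 1.85 m
βl = 2π·l/λ = 2π × 0.131 = 47.1°
tan(βl) = 1.08
For an open-ended stub, Z_in = −jZ_0·cot(βl) = −jZ_0/tan(βl)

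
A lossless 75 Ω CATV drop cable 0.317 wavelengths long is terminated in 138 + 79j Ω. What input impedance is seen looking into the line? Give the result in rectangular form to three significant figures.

βl = 2π × 0.317 = 114°
tan(βl) = tan(114°) = -2.23
Z_in = Z_0·(Z_L + jZ_0·tanβl)/(Z_0 + jZ_L·tanβl)
     = 75·(138 − j88.5)/(251 − j308)

Z_in ≈ 29.4 + j9.61 Ω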